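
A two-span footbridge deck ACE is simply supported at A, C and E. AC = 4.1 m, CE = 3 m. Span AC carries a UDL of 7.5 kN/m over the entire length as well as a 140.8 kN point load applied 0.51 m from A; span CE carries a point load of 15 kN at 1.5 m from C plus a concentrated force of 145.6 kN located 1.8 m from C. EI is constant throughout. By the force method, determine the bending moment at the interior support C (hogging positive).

Take M_C as the redundant. Released structure: two simple spans AC and CE with a hinge at C.
End slopes at the hinge C, treating each span as simply supported:
  span AC: UDL 7.5: wL³/(24EI) = 21.54/EI
  span AC: point load 140.8 at a = 0.51: Pab(L + a)/(6LEI) = 48.31/EI
  span CE: point load 15 at a = 1.5: Pab(L + b)/(6LEI) = 8.438/EI
  span CE: point load 145.6 at a = 1.8: Pab(L + b)/(6LEI) = 73.38/EI
  relative rotation θ_0 = (69.85 + 81.82)/EI = 151.7/EI
A unit hogging moment at C produces rotation L₁/(3EI) + L₂/(3EI) = 2.367/EI.
Slope continuity at C: θ_0 = M_C·2.367/EI, so M_C = 151.7/2.367 = 64.08 kN·m (hogging).

M_C = 64.08 kN·m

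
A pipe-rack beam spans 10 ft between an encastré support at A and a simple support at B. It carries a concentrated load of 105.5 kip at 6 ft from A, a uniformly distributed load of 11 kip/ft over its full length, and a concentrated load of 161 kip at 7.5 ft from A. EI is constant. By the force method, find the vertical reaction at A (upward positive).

R_A = 187.8 kip

Take the reaction at B as the redundant and release it; the primary structure is a cantilever fixed at A.
Downward deflection at the released point B due to the loads:
  point load 105.5 at a = 6: Pa²(3L − a)/(6EI) = 15192/EI
  UDL 11: wL⁴/(8EI) = 13750/EI
  point load 161 at a = 7.5: Pa²(3L − a)/(6EI) = 33961/EI
  δ_0 = 62903/EI
Tip deflection under a unit load at B: L³/(3EI) = 333.3/EI.
Compatibility at B: δ_0 − R_B·δ_{BB} = 0, so R_B = 62903/333.3 = 188.7 kip.
Vertical equilibrium: R_A = ΣP − R_B = 376.5 − 188.7 = 187.8 kip.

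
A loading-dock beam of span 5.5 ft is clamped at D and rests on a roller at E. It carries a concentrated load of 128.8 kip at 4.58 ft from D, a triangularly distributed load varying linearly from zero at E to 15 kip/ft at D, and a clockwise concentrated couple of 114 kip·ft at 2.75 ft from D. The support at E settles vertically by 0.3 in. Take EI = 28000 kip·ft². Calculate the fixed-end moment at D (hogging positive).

Take the reaction at E as the redundant and release it; the primary structure is a cantilever fixed at D.
Deflection at E on the released cantilever, summing each load's contribution:
  point load 128.8 at a = 4.58: Pa²(3L − a)/(6EI) = 5367/EI
  triangular load, peak 15 at the fixed end: w₀L⁴/(30EI) = 457.5/EI
  clockwise couple 114 at a = 2.75: M₀a(2L − a)/(2EI) = 1293/EI
  δ_0 = 7118/EI
Tip deflection under a unit load at E: L³/(3EI) = 55.46/EI.
With EI = 28000 kip·ft²: δ_0 = 0.25422 ft and δ_{EE} = 0.001981 ft/kip.
Compatibility — the beam at E must follow the support down by 0.025 ft: δ_0 − R_E·δ_{EE} = 0.025, so R_E = (0.25422 − 0.025)/0.001981 = 115.7 kip.
Moment equilibrium about D: M_D = Σ(load moments about D) − R_E·L = 779.5 − 115.7×5.5 = 143 kip·ft.

M_D = 143 kip·ft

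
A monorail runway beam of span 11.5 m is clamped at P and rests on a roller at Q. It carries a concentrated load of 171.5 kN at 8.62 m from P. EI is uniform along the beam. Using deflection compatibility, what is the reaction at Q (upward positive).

R_Q = 108.4 kN

Release the roller at Q. Primary structure: cantilever fixed at P.
Downward deflection at the released point Q due to the loads:
  point load 171.5 at a = 8.62: Pa²(3L − a)/(6EI) = 54966/EI
Tip deflection under a unit load at Q: L³/(3EI) = 507/EI.
Compatibility at Q: δ_0 − R_Q·δ_{QQ} = 0, so R_Q = 54966/507 = 108.4 kN.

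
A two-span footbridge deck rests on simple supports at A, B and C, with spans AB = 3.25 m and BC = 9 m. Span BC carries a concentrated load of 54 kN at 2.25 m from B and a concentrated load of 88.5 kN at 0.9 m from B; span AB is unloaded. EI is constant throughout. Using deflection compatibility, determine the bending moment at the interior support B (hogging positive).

Take M_B as the redundant. Released structure: two simple spans AB and BC with a hinge at B.
Discontinuity in slope at B on the released structure — sum the simple-span end rotations:
  span BC: point load 54 at a = 2.25: Pab(L + b)/(6LEI) = 239.2/EI
  span BC: point load 88.5 at a = 0.9: Pab(L + b)/(6LEI) = 204.3/EI
  relative rotation θ_0 = (0 + 443.5)/EI = 443.5/EI
A unit hogging moment at B produces rotation L₁/(3EI) + L₂/(3EI) = 4.083/EI.
Compatibility: M_B·(L₁+L₂)/(3EI) = θ_0, giving M_B = 108.6 kN·m (hogging).

M_B = 108.6 kN·m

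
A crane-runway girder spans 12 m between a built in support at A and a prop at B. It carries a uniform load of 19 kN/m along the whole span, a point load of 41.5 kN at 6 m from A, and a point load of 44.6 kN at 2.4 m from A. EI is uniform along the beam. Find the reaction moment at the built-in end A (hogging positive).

M_A = 512.4 kN·m

Take the reaction at B as the redundant and release it; the primary structure is a cantilever fixed at A.
Deflection at B on the released cantilever, summing each load's contribution:
  UDL 19: wL⁴/(8EI) = 49248/EI
  point load 41.5 at a = 6: Pa²(3L − a)/(6EI) = 7470/EI
  point load 44.6 at a = 2.4: Pa²(3L − a)/(6EI) = 1439/EI
  δ_0 = 58157/EI
Tip deflection under a unit load at B: L³/(3EI) = 576/EI.
Compatibility at B: δ_0 − R_B·δ_{BB} = 0, so R_B = 58157/576 = 101 kN.
Moment equilibrium about A: M_A = Σ(load moments about A) − R_B·L = 1724 − 101×12 = 512.4 kN·m.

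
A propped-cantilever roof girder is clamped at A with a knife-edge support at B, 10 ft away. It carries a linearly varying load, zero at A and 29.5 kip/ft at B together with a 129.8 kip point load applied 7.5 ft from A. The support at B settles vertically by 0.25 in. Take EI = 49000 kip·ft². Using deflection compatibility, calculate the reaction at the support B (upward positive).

R_B = 160.2 kip

Choose R_B as the redundant. The primary structure is the cantilever fixed at A.
Free-end deflection of the primary structure under the applied loading (downward +):
  triangular load, peak 29.5 at the free end: 11w₀L⁴/(120EI) = 27042/EI
  point load 129.8 at a = 7.5: Pa²(3L − a)/(6EI) = 27380/EI
  δ_0 = 54421/EI
Tip deflection under a unit load at B: L³/(3EI) = 333.3/EI.
With EI = 49000 kip·ft²: δ_0 = 1.1106 ft and δ_{BB} = 0.006803 ft/kip.
Compatibility — the beam at B must follow the support down by 0.02083 ft: δ_0 − R_B·δ_{BB} = 0.02083, so R_B = (1.1106 − 0.02083)/0.006803 = 160.2 kip.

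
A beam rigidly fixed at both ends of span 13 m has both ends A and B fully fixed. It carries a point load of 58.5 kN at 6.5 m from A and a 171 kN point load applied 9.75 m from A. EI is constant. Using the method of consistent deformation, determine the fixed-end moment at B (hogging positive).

M_B = 407.7 kN·m

Release both end moments; the primary structure is a simply-supported span AB with redundants M_A and M_B.
End rotations of the released simple span under the applied load (×1/EI):
  at A: point load 58.5 at a = 6.5: Pab(L + b)/(6LEI) = 617.9/EI
  at B: point load 58.5 at a = 6.5: Pab(L + a)/(6LEI) = 617.9/EI
  at A: point load 171 at a = 9.75: Pab(L + b)/(6LEI) = 1129/EI
  at B: point load 171 at a = 9.75: Pab(L + a)/(6LEI) = 1580/EI
  θ_A0 = 1747/EI,  θ_B0 = 2198/EI
Flexibility coefficients: a unit moment at one end gives L/(3EI) there and L/(6EI) at the far end, so f₁₁ = f₂₂ = 4.333/EI and f₁₂ = f₂₁ = 2.167/EI.
Compatibility — zero rotation at each built-in end:
  4.333 M_A + 2.167 M_B = 1747
  2.167 M_A + 4.333 M_B = 2198
Solving the pair gives M_A = 199.3 kN·m and M_B = 407.7 kN·m (hogging).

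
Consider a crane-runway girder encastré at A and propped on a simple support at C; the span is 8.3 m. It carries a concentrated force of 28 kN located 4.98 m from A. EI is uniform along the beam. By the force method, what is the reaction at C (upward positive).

R_C = 12.1 kN

Choose R_C as the redundant. The primary structure is the cantilever fixed at A.
Primary-structure tip deflection at C by superposition:
  point load 28 at a = 4.98: Pa²(3L − a)/(6EI) = 2305/EI
Flexibility coefficient — unit upward force at C: δ_{CC} = L³/(3EI) = 190.6/EI.
Compatibility at C: δ_0 − R_C·δ_{CC} = 0, so R_C = 2305/190.6 = 12.1 kN.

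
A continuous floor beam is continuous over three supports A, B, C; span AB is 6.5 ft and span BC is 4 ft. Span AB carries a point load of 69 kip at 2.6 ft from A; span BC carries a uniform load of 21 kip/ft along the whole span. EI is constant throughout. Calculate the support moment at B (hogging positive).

Take M_B as the redundant. Released structure: two simple spans AB and BC with a hinge at B.
End slopes at the hinge B, treating each span as simply supported:
  span AB: point load 69 at a = 2.6: Pab(L + a)/(6LEI) = 163.3/EI
  span BC: UDL 21: wL³/(24EI) = 56/EI
  relative rotation θ_0 = (163.3 + 56)/EI = 219.3/EI
A unit hogging moment at B produces rotation L₁/(3EI) + L₂/(3EI) = 3.5/EI.
Compatibility: M_B·(L₁+L₂)/(3EI) = θ_0, giving M_B = 62.64 kip·ft (hogging).

M_B = 62.64 kip·ft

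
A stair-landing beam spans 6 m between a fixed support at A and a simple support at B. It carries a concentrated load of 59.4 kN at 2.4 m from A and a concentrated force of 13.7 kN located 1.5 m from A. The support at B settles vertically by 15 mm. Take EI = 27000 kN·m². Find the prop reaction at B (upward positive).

Remove the prop at B; the released (primary) structure is a cantilever built in at A.
Free-end deflection of the primary structure under the applied loading (downward +):
  point load 59.4 at a = 2.4: Pa²(3L − a)/(6EI) = 889.6/EI
  point load 13.7 at a = 1.5: Pa²(3L − a)/(6EI) = 84.77/EI
  δ_0 = 974.3/EI
Tip deflection under a unit load at B: L³/(3EI) = 72/EI.
With EI = 27000 kN·m²: δ_0 = 0.036087 m and δ_{BB} = 0.002667 m/kN.
Compatibility — the beam at B must follow the support down by 0.015 m: δ_0 − R_B·δ_{BB} = 0.015, so R_B = (0.036087 − 0.015)/0.002667 = 7.908 kN.

R_B = 7.908 kN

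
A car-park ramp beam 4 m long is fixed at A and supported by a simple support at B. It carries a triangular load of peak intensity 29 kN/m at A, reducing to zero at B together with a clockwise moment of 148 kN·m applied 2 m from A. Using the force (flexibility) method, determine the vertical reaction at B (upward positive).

Release the roller at B. Primary structure: cantilever fixed at A.
Downward deflection at the released point B due to the loads:
  triangular load, peak 29 at the fixed end: w₀L⁴/(30EI) = 247.5/EI
  clockwise couple 148 at a = 2: M₀a(2L − a)/(2EI) = 888/EI
  δ_0 = 1135/EI
Tip deflection under a unit load at B: L³/(3EI) = 21.33/EI.
The prop prevents deflection at B: R_B = δ_0/δ_{BB} = 1135/21.33 = 53.23 kN.

R_B = 53.23 kN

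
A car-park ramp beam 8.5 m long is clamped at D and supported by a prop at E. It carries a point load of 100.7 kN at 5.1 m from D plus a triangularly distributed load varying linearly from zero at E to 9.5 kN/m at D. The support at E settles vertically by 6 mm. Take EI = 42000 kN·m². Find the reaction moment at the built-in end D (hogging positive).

Remove the prop at E; the released (primary) structure is a cantilever built in at D.
Primary-structure tip deflection at E by superposition:
  point load 100.7 at a = 5.1: Pa²(3L − a)/(6EI) = 8905/EI
  triangular load, peak 9.5 at the fixed end: w₀L⁴/(30EI) = 1653/EI
  δ_0 = 10558/EI
Tip deflection under a unit load at E: L³/(3EI) = 204.7/EI.
With EI = 42000 kN·m²: δ_0 = 0.25139 m and δ_{EE} = 0.004874 m/kN.
Compatibility — the beam at E must follow the support down by 0.006 m: δ_0 − R_E·δ_{EE} = 0.006, so R_E = (0.25139 − 0.006)/0.004874 = 50.35 kN.
Moment equilibrium about D: M_D = Σ(load moments about D) − R_E·L = 628 − 50.35×8.5 = 200 kN·m.

M_D = 200 kN·m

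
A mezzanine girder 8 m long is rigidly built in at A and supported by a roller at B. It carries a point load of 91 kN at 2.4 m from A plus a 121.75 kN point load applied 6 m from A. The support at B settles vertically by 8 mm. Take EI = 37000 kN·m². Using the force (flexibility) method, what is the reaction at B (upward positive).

R_B = 86.37 kN

Take the reaction at B as the redundant and release it; the primary structure is a cantilever fixed at A.
Primary-structure tip deflection at B by superposition:
  point load 91 at a = 2.4: Pa²(3L − a)/(6EI) = 1887/EI
  point load 121.75 at a = 6: Pa²(3L − a)/(6EI) = 13149/EI
  δ_0 = 15036/EI
Tip deflection under a unit load at B: L³/(3EI) = 170.7/EI.
With EI = 37000 kN·m²: δ_0 = 0.40638 m and δ_{BB} = 0.004613 m/kN.
Compatibility — the beam at B must follow the support down by 0.008 m: δ_0 − R_B·δ_{BB} = 0.008, so R_B = (0.40638 − 0.008)/0.004613 = 86.37 kN.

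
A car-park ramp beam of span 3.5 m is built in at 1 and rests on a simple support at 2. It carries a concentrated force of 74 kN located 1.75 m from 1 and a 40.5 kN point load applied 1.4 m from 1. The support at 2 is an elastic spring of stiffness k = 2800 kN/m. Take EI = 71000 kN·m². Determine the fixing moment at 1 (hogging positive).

M_1 = 146.4 kN·m

Remove the prop at 2; the released (primary) structure is a cantilever built in at 1.
Free-end deflection of the primary structure under the applied loading (downward +):
  point load 74 at a = 1.75: Pa²(3L − a)/(6EI) = 330.5/EI
  point load 40.5 at a = 1.4: Pa²(3L − a)/(6EI) = 120.4/EI
  δ_0 = 450.9/EI
Flexibility coefficient — unit upward force at 2: δ_{22} = L³/(3EI) = 14.29/EI.
With EI = 71000 kN·m²: δ_0 = 0.006351 m and δ_{22} = 0.000201 m/kN.
Compatibility — the spring shortens by R_2/k under the reaction it provides: δ_0 − R_2·δ_{22} = R_2/k. With 1/k = 0.000357 m/kN, R_2 = δ_0 / (δ_{22} + 1/k) = 0.006351 / (0.000201 + 0.000357) = 11.37 kN.
Moment equilibrium about 1: M_1 = Σ(load moments about 1) − R_2·L = 186.2 − 11.37×3.5 = 146.4 kN·m.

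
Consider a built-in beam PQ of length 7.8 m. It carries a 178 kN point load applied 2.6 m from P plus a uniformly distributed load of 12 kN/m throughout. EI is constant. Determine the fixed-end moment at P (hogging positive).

Take the two fixed-end moments M_P, M_Q as redundants; the released structure is the simple span PQ.
On the primary (simply-supported) span, the end slopes from the loading are:
  at P: point load 178 at a = 2.6: Pab(L + b)/(6LEI) = 668.5/EI
  at Q: point load 178 at a = 2.6: Pab(L + a)/(6LEI) = 534.8/EI
  at P: UDL 12: wL³/(24EI) = 237.3/EI
  at Q: UDL 12: wL³/(24EI) = 237.3/EI
  θ_P0 = 905.8/EI,  θ_Q0 = 772.1/EI
Flexibility coefficients: a unit moment at one end gives L/(3EI) there and L/(6EI) at the far end, so f₁₁ = f₂₂ = 2.6/EI and f₁₂ = f₂₁ = 1.3/EI.
Compatibility — zero rotation at each built-in end:
  2.6 M_P + 1.3 M_Q = 905.8
  1.3 M_P + 2.6 M_Q = 772.1
Solving the pair gives M_P = 266.5 kN·m and M_Q = 163.7 kN·m (hogging).

M_P = 266.5 kN·m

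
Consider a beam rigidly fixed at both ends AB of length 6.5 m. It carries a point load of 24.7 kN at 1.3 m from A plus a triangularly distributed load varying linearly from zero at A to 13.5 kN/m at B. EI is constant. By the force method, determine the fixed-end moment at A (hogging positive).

Take the two fixed-end moments M_A, M_B as redundants; the released structure is the simple span AB.
On the primary (simply-supported) span, the end slopes from the loading are:
  at A: point load 24.7 at a = 1.3: Pab(L + b)/(6LEI) = 50.09/EI
  at B: point load 24.7 at a = 1.3: Pab(L + a)/(6LEI) = 33.39/EI
  at A: triangular load, peak 13.5: 7w₀L³/(360EI) = 72.09/EI
  at B: triangular load, peak 13.5: w₀L³/(45EI) = 82.39/EI
  θ_A0 = 122.2/EI,  θ_B0 = 115.8/EI
Flexibility coefficients: a unit moment at one end gives L/(3EI) there and L/(6EI) at the far end, so f₁₁ = f₂₂ = 2.167/EI and f₁₂ = f₂₁ = 1.083/EI.
Compatibility — zero rotation at each built-in end:
  2.167 M_A + 1.083 M_B = 122.2
  1.083 M_A + 2.167 M_B = 115.8
Solving the pair gives M_A = 39.56 kN·m and M_B = 33.66 kN·m (hogging).

M_A = 39.56 kN·m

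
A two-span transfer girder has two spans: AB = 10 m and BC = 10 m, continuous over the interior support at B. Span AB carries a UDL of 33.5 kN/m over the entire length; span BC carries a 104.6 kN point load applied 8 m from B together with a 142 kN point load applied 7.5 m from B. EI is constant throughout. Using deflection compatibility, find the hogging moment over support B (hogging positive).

M_B = 342.8 kN·m

Insert a hinge at B; M_B is the redundant, and each span becomes simply supported.
Rotations at B on the released spans (each span's end-slope, ×1/EI):
  span AB: UDL 33.5: wL³/(24EI) = 1396/EI
  span BC: point load 104.6 at a = 8: Pab(L + b)/(6LEI) = 334.7/EI
  span BC: point load 142 at a = 7.5: Pab(L + b)/(6LEI) = 554.7/EI
  relative rotation θ_0 = (1396 + 889.4)/EI = 2285/EI
A unit hogging moment at B produces rotation L₁/(3EI) + L₂/(3EI) = 6.667/EI.
Compatibility: M_B·(L₁+L₂)/(3EI) = θ_0, giving M_B = 342.8 kN·m (hogging).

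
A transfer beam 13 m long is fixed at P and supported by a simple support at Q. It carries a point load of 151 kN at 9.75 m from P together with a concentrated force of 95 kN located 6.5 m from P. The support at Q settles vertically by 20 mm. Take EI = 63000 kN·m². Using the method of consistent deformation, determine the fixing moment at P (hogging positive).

Remove the prop at Q; the released (primary) structure is a cantilever built in at P.
Downward deflection at the released point Q due to the loads:
  point load 151 at a = 9.75: Pa²(3L − a)/(6EI) = 69978/EI
  point load 95 at a = 6.5: Pa²(3L − a)/(6EI) = 21741/EI
  δ_0 = 91719/EI
Tip deflection under a unit load at Q: L³/(3EI) = 732.3/EI.
With EI = 63000 kN·m²: δ_0 = 1.4559 m and δ_{QQ} = 0.011624 m/kN.
Compatibility — the beam at Q must follow the support down by 0.02 m: δ_0 − R_Q·δ_{QQ} = 0.02, so R_Q = (1.4559 − 0.02)/0.011624 = 123.5 kN.
Moment equilibrium about P: M_P = Σ(load moments about P) − R_Q·L = 2090 − 123.5×13 = 484 kN·m.

M_P = 484 kN·m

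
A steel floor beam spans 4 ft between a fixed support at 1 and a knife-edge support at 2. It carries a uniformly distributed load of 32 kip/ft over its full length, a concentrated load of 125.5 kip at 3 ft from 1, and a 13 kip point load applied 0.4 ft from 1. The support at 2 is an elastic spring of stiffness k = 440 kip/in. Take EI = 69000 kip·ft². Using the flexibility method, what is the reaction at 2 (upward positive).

R_2 = 79.13 kip

Remove the prop at 2; the released (primary) structure is a cantilever built in at 1.
Primary-structure tip deflection at 2 by superposition:
  UDL 32: wL⁴/(8EI) = 1024/EI
  point load 125.5 at a = 3: Pa²(3L − a)/(6EI) = 1694/EI
  point load 13 at a = 0.4: Pa²(3L − a)/(6EI) = 4.021/EI
  δ_0 = 2722/EI
Tip deflection under a unit load at 2: L³/(3EI) = 21.33/EI.
With EI = 69000 kip·ft²: δ_0 = 0.039453 ft and δ_{22} = 0.000309 ft/kip.
Compatibility — the spring shortens by R_2/k under the reaction it provides: δ_0 − R_2·δ_{22} = R_2/k. With 1/k = 1/(440×12) ft/kip = 0.000189 ft/kip, R_2 = δ_0 / (δ_{22} + 1/k) = 0.039453 / (0.000309 + 0.000189) = 79.13 kip.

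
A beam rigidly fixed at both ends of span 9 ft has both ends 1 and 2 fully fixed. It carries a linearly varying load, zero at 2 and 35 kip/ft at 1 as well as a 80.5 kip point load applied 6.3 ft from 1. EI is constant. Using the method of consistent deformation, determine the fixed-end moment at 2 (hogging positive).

M_2 = 201 kip·ft

Release both end moments; the primary structure is a simply-supported span 12 with redundants M_1 and M_2.
Simple-span end rotations at 1 and 2 under the given loads:
  at 1: triangular load, peak 35: w₀L³/(45EI) = 567/EI
  at 2: triangular load, peak 35: 7w₀L³/(360EI) = 496.1/EI
  at 1: point load 80.5 at a = 6.3: Pab(L + b)/(6LEI) = 296.7/EI
  at 2: point load 80.5 at a = 6.3: Pab(L + a)/(6LEI) = 388/EI
  θ_10 = 863.7/EI,  θ_20 = 884.1/EI
Flexibility coefficients: a unit moment at one end gives L/(3EI) there and L/(6EI) at the far end, so f₁₁ = f₂₂ = 3/EI and f₁₂ = f₂₁ = 1.5/EI.
Compatibility — zero rotation at each built-in end:
  3 M_1 + 1.5 M_2 = 863.7
  1.5 M_1 + 3 M_2 = 884.1
Solving the pair gives M_1 = 187.4 kip·ft and M_2 = 201 kip·ft (hogging).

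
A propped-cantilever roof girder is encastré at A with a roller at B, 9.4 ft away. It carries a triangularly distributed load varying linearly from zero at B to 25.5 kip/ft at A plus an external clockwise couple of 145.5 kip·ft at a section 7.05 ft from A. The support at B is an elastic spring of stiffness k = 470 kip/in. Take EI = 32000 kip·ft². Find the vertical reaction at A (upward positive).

R_A = 75.03 kip

Choose R_B as the redundant. The primary structure is the cantilever fixed at A.
Deflection at B on the released cantilever, summing each load's contribution:
  triangular load, peak 25.5 at the fixed end: w₀L⁴/(30EI) = 6636/EI
  clockwise couple 145.5 at a = 7.05: M₀a(2L − a)/(2EI) = 6026/EI
  δ_0 = 12663/EI
Flexibility coefficient — unit upward force at B: δ_{BB} = L³/(3EI) = 276.9/EI.
With EI = 32000 kip·ft²: δ_0 = 0.39571 ft and δ_{BB} = 0.008652 ft/kip.
Compatibility — the spring shortens by R_B/k under the reaction it provides: δ_0 − R_B·δ_{BB} = R_B/k. With 1/k = 1/(470×12) ft/kip = 0.000177 ft/kip, R_B = δ_0 / (δ_{BB} + 1/k) = 0.39571 / (0.008652 + 0.000177) = 44.82 kip.
Vertical equilibrium: R_A = ΣP − R_B = 119.8 − 44.82 = 75.03 kip.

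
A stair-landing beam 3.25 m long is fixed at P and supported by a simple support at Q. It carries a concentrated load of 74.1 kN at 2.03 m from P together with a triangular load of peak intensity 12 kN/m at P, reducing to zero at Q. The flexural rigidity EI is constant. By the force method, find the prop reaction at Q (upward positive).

R_Q = 38.24 kN

Release the roller at Q. Primary structure: cantilever fixed at P.
Deflection at Q on the released cantilever, summing each load's contribution:
  point load 74.1 at a = 2.03: Pa²(3L − a)/(6EI) = 392.9/EI
  triangular load, peak 12 at the fixed end: w₀L⁴/(30EI) = 44.63/EI
  δ_0 = 437.5/EI
Tip deflection under a unit load at Q: L³/(3EI) = 11.44/EI.
Compatibility at Q: δ_0 − R_Q·δ_{QQ} = 0, so R_Q = 437.5/11.44 = 38.24 kN.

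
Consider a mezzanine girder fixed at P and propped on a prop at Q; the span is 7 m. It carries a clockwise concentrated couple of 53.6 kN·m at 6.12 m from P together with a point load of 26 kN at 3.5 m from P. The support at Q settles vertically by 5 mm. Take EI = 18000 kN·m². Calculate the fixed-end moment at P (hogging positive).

Release the roller at Q. Primary structure: cantilever fixed at P.
Primary-structure tip deflection at Q by superposition:
  clockwise couple 53.6 at a = 6.12: M₀a(2L − a)/(2EI) = 1292/EI
  point load 26 at a = 3.5: Pa²(3L − a)/(6EI) = 929/EI
  δ_0 = 2221/EI
Flexibility coefficient — unit upward force at Q: δ_{QQ} = L³/(3EI) = 114.3/EI.
With EI = 18000 kN·m²: δ_0 = 0.12341 m and δ_{QQ} = 0.006352 m/kN.
Compatibility — the beam at Q must follow the support down by 0.005 m: δ_0 − R_Q·δ_{QQ} = 0.005, so R_Q = (0.12341 − 0.005)/0.006352 = 18.64 kN.
Moment equilibrium about P: M_P = Σ(load moments about P) − R_Q·L = 144.6 − 18.64×7 = 14.11 kN·m.

M_P = 14.11 kN·m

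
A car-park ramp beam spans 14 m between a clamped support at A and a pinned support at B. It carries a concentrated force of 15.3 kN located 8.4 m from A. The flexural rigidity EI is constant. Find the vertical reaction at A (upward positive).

R_A = 8.69 kN

Remove the prop at B; the released (primary) structure is a cantilever built in at A.
Deflection at B on the released cantilever, summing each load's contribution:
  point load 15.3 at a = 8.4: Pa²(3L − a)/(6EI) = 6046/EI
Flexibility coefficient — unit upward force at B: δ_{BB} = L³/(3EI) = 914.7/EI.
The prop prevents deflection at B: R_B = δ_0/δ_{BB} = 6046/914.7 = 6.61 kN.
Vertical equilibrium: R_A = ΣP − R_B = 15.3 − 6.61 = 8.69 kN.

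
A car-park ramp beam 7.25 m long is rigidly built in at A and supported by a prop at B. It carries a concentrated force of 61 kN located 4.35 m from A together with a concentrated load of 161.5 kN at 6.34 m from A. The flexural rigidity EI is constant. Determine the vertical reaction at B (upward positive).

R_B = 157.6 kN

Remove the prop at B; the released (primary) structure is a cantilever built in at A.
Deflection at B on the released cantilever, summing each load's contribution:
  point load 61 at a = 4.35: Pa²(3L − a)/(6EI) = 3347/EI
  point load 161.5 at a = 6.34: Pa²(3L − a)/(6EI) = 16673/EI
  δ_0 = 20020/EI
Flexibility coefficient — unit upward force at B: δ_{BB} = L³/(3EI) = 127/EI.
The prop prevents deflection at B: R_B = δ_0/δ_{BB} = 20020/127 = 157.6 kN.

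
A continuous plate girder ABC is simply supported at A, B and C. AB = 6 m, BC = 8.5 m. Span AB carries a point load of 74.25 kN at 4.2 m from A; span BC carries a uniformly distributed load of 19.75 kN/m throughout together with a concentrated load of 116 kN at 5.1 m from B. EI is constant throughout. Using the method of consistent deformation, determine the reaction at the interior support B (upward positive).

Release continuity at B by inserting a hinge; the redundant is the internal moment M_B. The primary structure is two simply-supported spans AB and BC.
End slopes at the hinge B, treating each span as simply supported:
  span AB: point load 74.25 at a = 4.2: Pab(L + a)/(6LEI) = 159/EI
  span BC: UDL 19.75: wL³/(24EI) = 505.4/EI
  span BC: point load 116 at a = 5.1: Pab(L + b)/(6LEI) = 469.3/EI
  relative rotation θ_0 = (159 + 974.7)/EI = 1134/EI
A unit hogging moment at B produces rotation L₁/(3EI) + L₂/(3EI) = 4.833/EI.
Compatibility: M_B·(L₁+L₂)/(3EI) = θ_0, giving M_B = 234.6 kN·m (hogging).
Span AB, ΣM about A with M_B applied at B: R_B^{AB}·6 = 311.9 + 234.6, so R_B^{AB} = 91.07 kN and R_A = 74.25 − 91.07 = -16.82 kN.
Span BC, ΣM about C: R_B^{BC}·8.5 = 1108 + 234.6, so R_B^{BC} = 157.9 kN and R_C = 283.9 − 157.9 = 125.9 kN.
R_B = 91.07 + 157.9 = 249 kN.

R_B = 249 kN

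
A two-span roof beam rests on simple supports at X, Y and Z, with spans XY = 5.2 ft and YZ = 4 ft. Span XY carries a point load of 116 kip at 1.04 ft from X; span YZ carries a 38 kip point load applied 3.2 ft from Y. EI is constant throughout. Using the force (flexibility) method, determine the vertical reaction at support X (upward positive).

Take M_Y as the redundant. Released structure: two simple spans XY and YZ with a hinge at Y.
Discontinuity in slope at Y on the released structure — sum the simple-span end rotations:
  span XY: point load 116 at a = 1.04: Pab(L + a)/(6LEI) = 100.4/EI
  span YZ: point load 38 at a = 3.2: Pab(L + b)/(6LEI) = 19.46/EI
  relative rotation θ_0 = (100.4 + 19.46)/EI = 119.8/EI
A unit hogging moment at Y produces rotation L₁/(3EI) + L₂/(3EI) = 3.067/EI.
Compatibility: M_Y·(L₁+L₂)/(3EI) = θ_0, giving M_Y = 39.07 kip·ft (hogging).
Span XY, ΣM about X with M_Y applied at Y: R_Y^{XY}·5.2 = 120.6 + 39.07, so R_Y^{XY} = 30.71 kip and R_X = 116 − 30.71 = 85.29 kip.

R_X = 85.29 kip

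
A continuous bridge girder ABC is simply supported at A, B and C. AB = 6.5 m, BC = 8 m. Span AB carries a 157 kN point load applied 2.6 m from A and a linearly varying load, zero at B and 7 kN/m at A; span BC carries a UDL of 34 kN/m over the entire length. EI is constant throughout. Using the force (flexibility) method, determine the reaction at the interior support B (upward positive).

R_B = 271.8 kN

Release continuity at B by inserting a hinge; the redundant is the internal moment M_B. The primary structure is two simply-supported spans AB and BC.
Discontinuity in slope at B on the released structure — sum the simple-span end rotations:
  span AB: point load 157 at a = 2.6: Pab(L + a)/(6LEI) = 371.5/EI
  span AB: triangular load, peak 7: 7w₀L³/(360EI) = 37.38/EI
  span BC: UDL 34: wL³/(24EI) = 725.3/EI
  relative rotation θ_0 = (408.8 + 725.3)/EI = 1134/EI
A unit hogging moment at B produces rotation L₁/(3EI) + L₂/(3EI) = 4.833/EI.
Slope continuity at B: θ_0 = M_B·4.833/EI, so M_B = 1134/4.833 = 234.7 kN·m (hogging).
Span AB, ΣM about A with M_B applied at B: R_B^{AB}·6.5 = 457.5 + 234.7, so R_B^{AB} = 106.5 kN and R_A = 179.8 − 106.5 = 73.27 kN.
Span BC, ΣM about C: R_B^{BC}·8 = 1088 + 234.7, so R_B^{BC} = 165.3 kN and R_C = 272 − 165.3 = 106.7 kN.
R_B = 106.5 + 165.3 = 271.8 kN.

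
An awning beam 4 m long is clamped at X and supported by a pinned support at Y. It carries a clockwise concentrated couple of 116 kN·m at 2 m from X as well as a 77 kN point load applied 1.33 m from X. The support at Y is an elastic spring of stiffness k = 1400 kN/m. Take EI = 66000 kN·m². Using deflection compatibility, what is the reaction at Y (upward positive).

R_Y = 13.7 kN

Remove the prop at Y; the released (primary) structure is a cantilever built in at X.
Primary-structure tip deflection at Y by superposition:
  clockwise couple 116 at a = 2: M₀a(2L − a)/(2EI) = 696/EI
  point load 77 at a = 1.33: Pa²(3L − a)/(6EI) = 242.2/EI
  δ_0 = 938.2/EI
Flexibility coefficient — unit upward force at Y: δ_{YY} = L³/(3EI) = 21.33/EI.
With EI = 66000 kN·m²: δ_0 = 0.014215 m and δ_{YY} = 0.000323 m/kN.
Compatibility — the spring shortens by R_Y/k under the reaction it provides: δ_0 − R_Y·δ_{YY} = R_Y/k. With 1/k = 0.000714 m/kN, R_Y = δ_0 / (δ_{YY} + 1/k) = 0.014215 / (0.000323 + 0.000714) = 13.7 kN.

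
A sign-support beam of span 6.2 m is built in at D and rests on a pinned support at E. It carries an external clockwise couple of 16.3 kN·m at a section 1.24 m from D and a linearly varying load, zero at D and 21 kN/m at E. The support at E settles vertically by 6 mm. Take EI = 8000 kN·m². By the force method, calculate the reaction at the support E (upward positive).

R_E = 36.62 kN

Choose R_E as the redundant. The primary structure is the cantilever fixed at D.
Primary-structure tip deflection at E by superposition:
  clockwise couple 16.3 at a = 1.24: M₀a(2L − a)/(2EI) = 112.8/EI
  triangular load, peak 21 at the free end: 11w₀L⁴/(120EI) = 2844/EI
  δ_0 = 2957/EI
Tip deflection under a unit load at E: L³/(3EI) = 79.44/EI.
With EI = 8000 kN·m²: δ_0 = 0.36965 m and δ_{EE} = 0.00993 m/kN.
Compatibility — the beam at E must follow the support down by 0.006 m: δ_0 − R_E·δ_{EE} = 0.006, so R_E = (0.36965 − 0.006)/0.00993 = 36.62 kN.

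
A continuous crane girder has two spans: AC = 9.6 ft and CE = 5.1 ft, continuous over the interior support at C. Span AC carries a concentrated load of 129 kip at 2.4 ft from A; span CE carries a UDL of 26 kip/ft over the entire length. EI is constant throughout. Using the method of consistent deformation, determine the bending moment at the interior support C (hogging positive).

M_C = 124.1 kip·ft

Take M_C as the redundant. Released structure: two simple spans AC and CE with a hinge at C.
Discontinuity in slope at C on the released structure — sum the simple-span end rotations:
  span AC: point load 129 at a = 2.4: Pab(L + a)/(6LEI) = 464.4/EI
  span CE: UDL 26: wL³/(24EI) = 143.7/EI
  relative rotation θ_0 = (464.4 + 143.7)/EI = 608.1/EI
A unit hogging moment at C produces rotation L₁/(3EI) + L₂/(3EI) = 4.9/EI.
Compatibility: M_C·(L₁+L₂)/(3EI) = θ_0, giving M_C = 124.1 kip·ft (hogging).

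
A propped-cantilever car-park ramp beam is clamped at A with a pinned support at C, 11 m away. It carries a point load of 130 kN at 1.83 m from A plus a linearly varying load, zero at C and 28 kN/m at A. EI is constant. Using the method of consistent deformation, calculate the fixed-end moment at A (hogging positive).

Choose R_C as the redundant. The primary structure is the cantilever fixed at A.
Primary-structure tip deflection at C by superposition:
  point load 130 at a = 1.83: Pa²(3L − a)/(6EI) = 2262/EI
  triangular load, peak 28 at the fixed end: w₀L⁴/(30EI) = 13665/EI
  δ_0 = 15927/EI
Flexibility coefficient — unit upward force at C: δ_{CC} = L³/(3EI) = 443.7/EI.
Compatibility at C: δ_0 − R_C·δ_{CC} = 0, so R_C = 15927/443.7 = 35.9 kN.
Moment equilibrium about A: M_A = Σ(load moments about A) − R_C·L = 802.6 − 35.9×11 = 407.7 kN·m.

M_A = 407.7 kN·m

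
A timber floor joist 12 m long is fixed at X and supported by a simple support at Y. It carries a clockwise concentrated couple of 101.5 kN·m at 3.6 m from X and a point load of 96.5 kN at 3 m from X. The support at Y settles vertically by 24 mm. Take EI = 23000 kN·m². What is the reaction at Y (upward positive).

Take the reaction at Y as the redundant and release it; the primary structure is a cantilever fixed at X.
Primary-structure tip deflection at Y by superposition:
  clockwise couple 101.5 at a = 3.6: M₀a(2L − a)/(2EI) = 3727/EI
  point load 96.5 at a = 3: Pa²(3L − a)/(6EI) = 4777/EI
  δ_0 = 8504/EI
Tip deflection under a unit load at Y: L³/(3EI) = 576/EI.
With EI = 23000 kN·m²: δ_0 = 0.36973 m and δ_{YY} = 0.025043 m/kN.
Compatibility — the beam at Y must follow the support down by 0.024 m: δ_0 − R_Y·δ_{YY} = 0.024, so R_Y = (0.36973 − 0.024)/0.025043 = 13.81 kN.

R_Y = 13.81 kN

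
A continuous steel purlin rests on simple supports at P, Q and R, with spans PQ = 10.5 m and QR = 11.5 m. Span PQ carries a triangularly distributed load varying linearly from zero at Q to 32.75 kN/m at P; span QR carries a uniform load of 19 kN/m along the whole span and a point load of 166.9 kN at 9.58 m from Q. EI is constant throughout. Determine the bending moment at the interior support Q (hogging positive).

Release continuity at Q by inserting a hinge; the redundant is the internal moment M_Q. The primary structure is two simply-supported spans PQ and QR.
End slopes at the hinge Q, treating each span as simply supported:
  span PQ: triangular load, peak 32.75: 7w₀L³/(360EI) = 737.2/EI
  span QR: UDL 19: wL³/(24EI) = 1204/EI
  span QR: point load 166.9 at a = 9.58: Pab(L + b)/(6LEI) = 597.1/EI
  relative rotation θ_0 = (737.2 + 1801)/EI = 2538/EI
A unit hogging moment at Q produces rotation L₁/(3EI) + L₂/(3EI) = 7.333/EI.
Slope continuity at Q: θ_0 = M_Q·7.333/EI, so M_Q = 2538/7.333 = 346.1 kN·m (hogging).

M_Q = 346.1 kN·m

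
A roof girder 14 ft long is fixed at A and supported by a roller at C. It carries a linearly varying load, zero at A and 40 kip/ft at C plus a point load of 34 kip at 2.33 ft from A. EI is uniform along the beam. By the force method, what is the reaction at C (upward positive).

Remove the prop at C; the released (primary) structure is a cantilever built in at A.
Deflection at C on the released cantilever, summing each load's contribution:
  triangular load, peak 40 at the free end: 11w₀L⁴/(120EI) = 140859/EI
  point load 34 at a = 2.33: Pa²(3L − a)/(6EI) = 1220/EI
  δ_0 = 142079/EI
Flexibility coefficient — unit upward force at C: δ_{CC} = L³/(3EI) = 914.7/EI.
Compatibility at C: δ_0 − R_C·δ_{CC} = 0, so R_C = 142079/914.7 = 155.3 kip.

R_C = 155.3 kip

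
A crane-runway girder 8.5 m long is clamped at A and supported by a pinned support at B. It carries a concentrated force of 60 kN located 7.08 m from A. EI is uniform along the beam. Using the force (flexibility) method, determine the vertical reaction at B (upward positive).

Remove the prop at B; the released (primary) structure is a cantilever built in at A.
Deflection at B on the released cantilever, summing each load's contribution:
  point load 60 at a = 7.08: Pa²(3L − a)/(6EI) = 9233/EI
Tip deflection under a unit load at B: L³/(3EI) = 204.7/EI.
The prop prevents deflection at B: R_B = δ_0/δ_{BB} = 9233/204.7 = 45.1 kN.

R_B = 45.1 kN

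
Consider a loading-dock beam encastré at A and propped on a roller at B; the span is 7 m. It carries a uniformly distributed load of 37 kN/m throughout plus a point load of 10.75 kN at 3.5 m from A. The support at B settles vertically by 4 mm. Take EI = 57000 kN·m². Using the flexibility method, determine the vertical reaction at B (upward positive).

Choose R_B as the redundant. The primary structure is the cantilever fixed at A.
Free-end deflection of the primary structure under the applied loading (downward +):
  UDL 37: wL⁴/(8EI) = 11105/EI
  point load 10.75 at a = 3.5: Pa²(3L − a)/(6EI) = 384.1/EI
  δ_0 = 11489/EI
Flexibility coefficient — unit upward force at B: δ_{BB} = L³/(3EI) = 114.3/EI.
With EI = 57000 kN·m²: δ_0 = 0.20156 m and δ_{BB} = 0.002006 m/kN.
Compatibility — the beam at B must follow the support down by 0.004 m: δ_0 − R_B·δ_{BB} = 0.004, so R_B = (0.20156 − 0.004)/0.002006 = 98.49 kN.

R_B = 98.49 kN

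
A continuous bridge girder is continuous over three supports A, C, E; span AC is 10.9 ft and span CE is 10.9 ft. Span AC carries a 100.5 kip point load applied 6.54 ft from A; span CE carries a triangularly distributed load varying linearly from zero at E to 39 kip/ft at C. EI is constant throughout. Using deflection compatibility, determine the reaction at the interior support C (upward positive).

Insert a hinge at C; M_C is the redundant, and each span becomes simply supported.
Rotations at C on the released spans (each span's end-slope, ×1/EI):
  span AC: point load 100.5 at a = 6.54: Pab(L + a)/(6LEI) = 764.2/EI
  span CE: triangular load, peak 39: w₀L³/(45EI) = 1122/EI
  relative rotation θ_0 = (764.2 + 1122)/EI = 1887/EI
A unit hogging moment at C produces rotation L₁/(3EI) + L₂/(3EI) = 7.267/EI.
Slope continuity at C: θ_0 = M_C·7.267/EI, so M_C = 1887/7.267 = 259.6 kip·ft (hogging).
Span AC, ΣM about A with M_C applied at C: R_C^{AC}·10.9 = 657.3 + 259.6, so R_C^{AC} = 84.12 kip and R_A = 100.5 − 84.12 = 16.38 kip.
Span CE, ΣM about E: R_C^{CE}·10.9 = 1545 + 259.6, so R_C^{CE} = 165.5 kip and R_E = 212.6 − 165.5 = 47.03 kip.
R_C = 84.12 + 165.5 = 249.6 kip.

R_C = 249.6 kip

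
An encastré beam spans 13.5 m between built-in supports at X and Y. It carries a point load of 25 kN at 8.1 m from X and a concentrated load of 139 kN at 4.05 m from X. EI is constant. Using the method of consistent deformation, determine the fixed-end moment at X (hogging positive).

M_X = 308.2 kN·m

Take the two fixed-end moments M_X, M_Y as redundants; the released structure is the simple span XY.
End rotations of the released simple span under the applied load (×1/EI):
  at X: point load 25 at a = 8.1: Pab(L + b)/(6LEI) = 255.2/EI
  at Y: point load 25 at a = 8.1: Pab(L + a)/(6LEI) = 291.6/EI
  at X: point load 139 at a = 4.05: Pab(L + b)/(6LEI) = 1507/EI
  at Y: point load 139 at a = 4.05: Pab(L + a)/(6LEI) = 1153/EI
  θ_X0 = 1762/EI,  θ_Y0 = 1444/EI
Flexibility coefficients: a unit moment at one end gives L/(3EI) there and L/(6EI) at the far end, so f₁₁ = f₂₂ = 4.5/EI and f₁₂ = f₂₁ = 2.25/EI.
Compatibility — zero rotation at each built-in end:
  4.5 M_X + 2.25 M_Y = 1762
  2.25 M_X + 4.5 M_Y = 1444
Solving the pair gives M_X = 308.2 kN·m and M_Y = 166.8 kN·m (hogging).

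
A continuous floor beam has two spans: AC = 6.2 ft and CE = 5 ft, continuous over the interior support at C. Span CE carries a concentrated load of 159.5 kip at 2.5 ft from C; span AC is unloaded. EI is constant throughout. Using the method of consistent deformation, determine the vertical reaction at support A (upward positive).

Release continuity at C by inserting a hinge; the redundant is the internal moment M_C. The primary structure is two simply-supported spans AC and CE.
End slopes at the hinge C, treating each span as simply supported:
  span CE: point load 159.5 at a = 2.5: Pab(L + b)/(6LEI) = 249.2/EI
  relative rotation θ_0 = (0 + 249.2)/EI = 249.2/EI
A unit hogging moment at C produces rotation L₁/(3EI) + L₂/(3EI) = 3.733/EI.
Slope continuity at C: θ_0 = M_C·3.733/EI, so M_C = 249.2/3.733 = 66.76 kip·ft (hogging).
Span AC, ΣM about A with M_C applied at C: R_C^{AC}·6.2 = 0 + 66.76, so R_C^{AC} = 10.77 kip and R_A = 0 − 10.77 = -10.77 kip.

R_A = -10.77 kip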